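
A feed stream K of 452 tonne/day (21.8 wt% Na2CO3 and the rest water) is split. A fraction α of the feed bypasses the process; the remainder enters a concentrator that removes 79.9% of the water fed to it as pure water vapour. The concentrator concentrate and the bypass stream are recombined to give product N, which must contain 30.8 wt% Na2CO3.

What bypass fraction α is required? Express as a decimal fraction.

0.532

All 452×0.218 = 98.536 tonne/day of Na2CO3 reaches N, so N = 98.536/0.308 = 319.92 tonne/day and vapour = 132.08 tonne/day.
The evaporator receives (1−α)·452 of feed at 0.782 water and removes 0.799 of that water:
0.799×0.782×(1−α)×452 = 132.08
(1−α) = 132.08/282.42 = 0.4677;  α = 0.5323.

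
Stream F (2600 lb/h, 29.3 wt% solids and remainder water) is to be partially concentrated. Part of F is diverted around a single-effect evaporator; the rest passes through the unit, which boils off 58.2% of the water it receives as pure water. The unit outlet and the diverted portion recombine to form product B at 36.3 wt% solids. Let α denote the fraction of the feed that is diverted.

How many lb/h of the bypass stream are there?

All 2600×0.293 = 761.8 lb/h of solids reaches B, so B = 761.8/0.363 = 2098.6 lb/h and vapour = 501.38 lb/h.
The evaporator receives (1−α)·2600 of feed at 0.707 water and removes 0.582 of that water:
0.582×0.707×(1−α)×2600 = 501.38
(1−α) = 501.38/1069.8 = 0.4687;  α = 0.5313.
Bypass flow = 0.5313×2600 = 1381.5 lb/h.

1382 lb/h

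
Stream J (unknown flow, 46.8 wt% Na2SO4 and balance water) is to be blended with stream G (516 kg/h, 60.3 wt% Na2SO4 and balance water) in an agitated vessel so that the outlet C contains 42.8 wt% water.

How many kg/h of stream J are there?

Let J be the unknown flow. Total out = 516 + J.
water balance: 204.85 + 0.532·J = 0.428·(516 + J)
(0.532 − 0.428)·J = 0.428×516 − 204.85 = 15.996
J = 15.996 / 0.104 = 153.81 kg/h

153.8 kg/h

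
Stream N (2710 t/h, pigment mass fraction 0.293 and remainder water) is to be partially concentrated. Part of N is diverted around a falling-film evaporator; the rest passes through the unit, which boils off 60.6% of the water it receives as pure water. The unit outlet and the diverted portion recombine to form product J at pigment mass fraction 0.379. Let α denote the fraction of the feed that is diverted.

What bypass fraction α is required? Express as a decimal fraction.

All 2710×0.293 = 794.03 t/h of pigment reaches J, so J = 794.03/0.379 = 2095.1 t/h and vapour = 614.93 t/h.
The evaporator receives (1−α)·2710 of feed at 0.707 water and removes 0.606 of that water:
0.606×0.707×(1−α)×2710 = 614.93
(1−α) = 614.93/1161.1 = 0.5296;  α = 0.4704.

0.470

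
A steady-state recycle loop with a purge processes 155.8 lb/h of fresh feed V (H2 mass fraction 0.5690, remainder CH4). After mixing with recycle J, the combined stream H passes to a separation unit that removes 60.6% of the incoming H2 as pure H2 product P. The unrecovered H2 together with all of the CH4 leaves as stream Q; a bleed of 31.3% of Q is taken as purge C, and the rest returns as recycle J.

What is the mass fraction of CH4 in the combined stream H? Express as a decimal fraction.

0.6383

CH4 enters only via V and leaves only via the purge: 155.8×0.431 = 0.313×(CH4 in Q), and the separation unit passes all CH4, so CH4 in H = CH4 in Q = 214.54 lb/h.
H2 in H: m_A = 155.8×0.569 + (1−0.313)·(1−0.606)·m_A, so m_A = 88.65/0.7293 = 121.55 lb/h.
H = 121.55 + 214.54 = 336.09 lb/h.
CH4 fraction in H = 214.54/336.09 = 0.6383.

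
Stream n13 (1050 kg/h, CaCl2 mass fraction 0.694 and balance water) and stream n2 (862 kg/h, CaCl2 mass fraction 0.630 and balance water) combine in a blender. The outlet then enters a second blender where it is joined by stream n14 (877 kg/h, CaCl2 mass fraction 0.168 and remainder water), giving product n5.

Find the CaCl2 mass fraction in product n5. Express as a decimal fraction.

0.509

Overall, product flow = 2789 kg/h.
CaCl2 in = 1050×0.694 + 862×0.630 + 877×0.168 = 1419.1 kg/h.
CaCl2 fraction in n5 = 0.509.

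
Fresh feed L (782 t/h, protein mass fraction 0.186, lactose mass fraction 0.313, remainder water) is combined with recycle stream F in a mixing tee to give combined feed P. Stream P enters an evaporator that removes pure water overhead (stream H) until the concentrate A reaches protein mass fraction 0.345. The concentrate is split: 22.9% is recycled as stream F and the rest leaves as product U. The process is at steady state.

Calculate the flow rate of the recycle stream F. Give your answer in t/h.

Overall protein balance (none leaves overhead): protein in fresh feed = protein in product, i.e. 782×0.186 = (1−0.229)·A·0.345.
A = 145.45/(0.345×0.771) = 546.82 t/h.
Recycle F = 0.229×546.82 = 125.22 t/h.

125.2 t/h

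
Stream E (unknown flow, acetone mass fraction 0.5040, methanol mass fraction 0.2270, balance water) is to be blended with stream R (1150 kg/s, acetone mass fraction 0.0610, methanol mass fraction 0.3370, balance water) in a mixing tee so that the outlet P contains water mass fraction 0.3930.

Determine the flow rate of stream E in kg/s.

Let E be the unknown flow. Total out = 1150 + E.
water balance: 692.3 + 0.269·E = 0.393·(1150 + E)
(0.269 − 0.393)·E = 0.393×1150 − 692.3 = -240.35
E = -240.35 / -0.124 = 1938.3 kg/s

1938 kg/s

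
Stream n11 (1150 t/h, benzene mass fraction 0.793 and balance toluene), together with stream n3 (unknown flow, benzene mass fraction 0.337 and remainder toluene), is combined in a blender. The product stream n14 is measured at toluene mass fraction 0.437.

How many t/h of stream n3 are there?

Let n3 be the unknown flow. Total out = 1150 + n3.
toluene balance: 238.05 + 0.663·n3 = 0.437·(1150 + n3)
(0.663 − 0.437)·n3 = 0.437×1150 − 238.05 = 264.5
n3 = 264.5 / 0.226 = 1170.4 t/h

1170 t/h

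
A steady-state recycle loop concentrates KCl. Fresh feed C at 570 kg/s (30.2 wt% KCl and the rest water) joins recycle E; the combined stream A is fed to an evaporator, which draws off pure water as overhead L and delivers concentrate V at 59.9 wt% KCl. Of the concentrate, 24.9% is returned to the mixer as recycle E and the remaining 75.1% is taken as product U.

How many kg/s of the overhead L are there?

Overall KCl balance (none leaves overhead): KCl in fresh feed = KCl in product, i.e. 570×0.302 = (1−0.249)·V·0.599.
V = 172.14/(0.599×0.751) = 382.66 kg/s.
Recycle E = 0.249×382.66 = 95.283 kg/s.
Combined feed A = 570 + 95.283 = 665.28 kg/s.
Overhead L = A − V = 665.28 − 382.66 = 282.62 kg/s.

282.6 kg/s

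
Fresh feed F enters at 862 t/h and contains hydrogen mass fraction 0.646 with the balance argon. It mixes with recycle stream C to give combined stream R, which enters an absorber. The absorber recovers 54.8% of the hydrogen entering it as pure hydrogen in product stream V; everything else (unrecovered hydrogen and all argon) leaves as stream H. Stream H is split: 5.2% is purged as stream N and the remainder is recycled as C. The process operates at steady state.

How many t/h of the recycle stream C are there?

5981 t/h

argon enters only via F and leaves only via the purge: 862×0.354 = 0.052×(argon in H), and the absorber passes all argon, so argon in R = argon in H = 5868.2 t/h.
hydrogen in R: m_A = 862×0.646 + (1−0.052)·(1−0.548)·m_A, so m_A = 556.85/0.5715 = 974.36 t/h.
H = (1−0.548)×974.36 + 5868.2 = 6308.6 t/h.
Recycle C = (1−0.052)×6308.6 = 5980.6 t/h.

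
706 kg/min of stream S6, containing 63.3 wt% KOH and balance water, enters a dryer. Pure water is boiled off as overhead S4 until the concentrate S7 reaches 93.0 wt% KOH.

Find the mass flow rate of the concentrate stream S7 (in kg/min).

KOH is conserved: 706×0.633 = 446.9 kg/min all reports to the concentrate.
Concentrate = 446.9/(target fraction) = 480.54 kg/min.

480.5 kg/min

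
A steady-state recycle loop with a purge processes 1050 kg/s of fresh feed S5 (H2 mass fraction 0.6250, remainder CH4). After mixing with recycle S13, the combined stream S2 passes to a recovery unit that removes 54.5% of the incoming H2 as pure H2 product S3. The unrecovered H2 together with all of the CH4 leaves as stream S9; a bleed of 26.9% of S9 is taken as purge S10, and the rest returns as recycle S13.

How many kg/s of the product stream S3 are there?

535.9 kg/s

H2 in S2: m_A = 1050×0.625 + (1−0.269)·(1−0.545)·m_A, so m_A = 656.25/0.6674 = 983.3 kg/s.
Product S3 = 0.545×983.3 = 535.9 kg/s.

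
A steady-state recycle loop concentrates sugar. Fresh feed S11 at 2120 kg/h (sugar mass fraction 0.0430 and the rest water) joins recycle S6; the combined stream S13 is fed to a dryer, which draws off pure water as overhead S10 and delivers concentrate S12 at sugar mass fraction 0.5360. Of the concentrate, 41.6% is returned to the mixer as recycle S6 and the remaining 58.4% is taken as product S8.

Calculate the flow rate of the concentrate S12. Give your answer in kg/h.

291.2 kg/h

Overall sugar balance (none leaves overhead): sugar in fresh feed = sugar in product, i.e. 2120×0.043 = (1−0.416)·S12·0.536.
S12 = 91.16/(0.536×0.584) = 291.22 kg/h.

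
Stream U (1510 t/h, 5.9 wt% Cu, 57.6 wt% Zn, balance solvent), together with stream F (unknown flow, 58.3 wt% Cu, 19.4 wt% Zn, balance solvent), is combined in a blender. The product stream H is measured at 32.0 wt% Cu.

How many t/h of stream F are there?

1499 t/h

Let F be the unknown flow. Total out = 1510 + F.
Cu balance: 89.09 + 0.583·F = 0.320·(1510 + F)
(0.583 − 0.320)·F = 0.320×1510 − 89.09 = 394.11
F = 394.11 / 0.263 = 1498.5 t/h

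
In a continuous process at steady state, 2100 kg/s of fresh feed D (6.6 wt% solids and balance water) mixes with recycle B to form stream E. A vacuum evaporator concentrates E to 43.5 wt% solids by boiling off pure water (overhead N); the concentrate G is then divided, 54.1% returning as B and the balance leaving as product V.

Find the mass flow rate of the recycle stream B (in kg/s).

Overall solids balance (none leaves overhead): solids in fresh feed = solids in product, i.e. 2100×0.066 = (1−0.541)·G·0.435.
G = 138.6/(0.435×0.459) = 694.16 kg/s.
Recycle B = 0.541×694.16 = 375.54 kg/s.

375.5 kg/s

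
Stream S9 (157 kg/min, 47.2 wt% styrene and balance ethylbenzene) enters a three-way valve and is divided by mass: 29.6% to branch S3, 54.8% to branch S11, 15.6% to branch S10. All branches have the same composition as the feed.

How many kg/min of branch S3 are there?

Branch S3 flow = 0.296×157 = 46.472 kg/min.

46.47 kg/min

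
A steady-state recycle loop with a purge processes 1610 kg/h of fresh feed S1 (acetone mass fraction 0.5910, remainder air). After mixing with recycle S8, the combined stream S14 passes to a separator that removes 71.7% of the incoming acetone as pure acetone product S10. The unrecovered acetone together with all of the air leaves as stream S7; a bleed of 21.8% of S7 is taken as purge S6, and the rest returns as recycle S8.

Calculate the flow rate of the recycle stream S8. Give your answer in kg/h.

2633 kg/h

air enters only via S1 and leaves only via the purge: 1610×0.409 = 0.218×(air in S7), and the separator passes all air, so air in S14 = air in S7 = 3020.6 kg/h.
acetone in S14: m_A = 1610×0.591 + (1−0.218)·(1−0.717)·m_A, so m_A = 951.51/0.7787 = 1221.9 kg/h.
S7 = (1−0.717)×1221.9 + 3020.6 = 3366.4 kg/h.
Recycle S8 = (1−0.218)×3366.4 = 2632.5 kg/h.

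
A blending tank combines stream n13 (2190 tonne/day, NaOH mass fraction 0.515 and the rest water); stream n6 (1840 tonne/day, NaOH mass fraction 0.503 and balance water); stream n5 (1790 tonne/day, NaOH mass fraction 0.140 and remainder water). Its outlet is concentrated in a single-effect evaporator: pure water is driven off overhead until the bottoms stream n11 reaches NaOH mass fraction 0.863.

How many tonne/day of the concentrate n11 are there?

NaOH entering = 2190×0.515 + 1840×0.503 + 1790×0.140 = 2304 tonne/day.
All NaOH reports to n11, so n11 = 2304/0.863 = 2669.7 tonne/day.

2670 tonne/day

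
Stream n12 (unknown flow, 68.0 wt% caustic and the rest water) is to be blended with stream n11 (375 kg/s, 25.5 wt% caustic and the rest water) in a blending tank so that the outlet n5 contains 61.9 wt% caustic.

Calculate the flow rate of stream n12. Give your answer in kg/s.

2238 kg/s

Let n12 be the unknown flow. Total out = 375 + n12.
caustic balance: 95.625 + 0.680·n12 = 0.619·(375 + n12)
(0.680 − 0.619)·n12 = 0.619×375 − 95.625 = 136.5
n12 = 136.5 / 0.061 = 2237.7 kg/s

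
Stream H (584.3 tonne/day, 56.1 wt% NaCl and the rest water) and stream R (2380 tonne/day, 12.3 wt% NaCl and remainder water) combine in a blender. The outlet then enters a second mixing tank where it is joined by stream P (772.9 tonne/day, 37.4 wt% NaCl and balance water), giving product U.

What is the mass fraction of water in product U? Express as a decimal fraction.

0.757

Overall, product flow = 3737.2 tonne/day.
water in = 584.3×0.439 + 2380×0.877 + 772.9×0.626 = 2827.6 tonne/day.
water fraction in U = 0.757.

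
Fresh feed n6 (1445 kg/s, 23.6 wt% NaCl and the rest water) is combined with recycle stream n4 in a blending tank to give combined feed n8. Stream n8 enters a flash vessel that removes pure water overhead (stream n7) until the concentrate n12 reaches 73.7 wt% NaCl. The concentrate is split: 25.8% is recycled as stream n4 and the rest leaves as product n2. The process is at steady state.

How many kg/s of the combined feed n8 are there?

Overall NaCl balance (none leaves overhead): NaCl in fresh feed = NaCl in product, i.e. 1445×0.236 = (1−0.258)·n12·0.737.
n12 = 341.02/(0.737×0.742) = 623.6 kg/s.
Recycle n4 = 0.258×623.6 = 160.89 kg/s.
Combined feed n8 = 1445 + 160.89 = 1605.9 kg/s.

1606 kg/s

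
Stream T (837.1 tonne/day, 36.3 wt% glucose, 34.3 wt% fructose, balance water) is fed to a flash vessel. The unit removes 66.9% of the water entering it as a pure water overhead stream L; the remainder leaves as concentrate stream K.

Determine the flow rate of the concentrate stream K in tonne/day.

water entering = 837.1×0.294 = 246.11 tonne/day; overhead removed = 0.669×246.11 = 164.65 tonne/day.
Concentrate = 837.1 − 164.65 = 672.45 tonne/day.

672.5 tonne/day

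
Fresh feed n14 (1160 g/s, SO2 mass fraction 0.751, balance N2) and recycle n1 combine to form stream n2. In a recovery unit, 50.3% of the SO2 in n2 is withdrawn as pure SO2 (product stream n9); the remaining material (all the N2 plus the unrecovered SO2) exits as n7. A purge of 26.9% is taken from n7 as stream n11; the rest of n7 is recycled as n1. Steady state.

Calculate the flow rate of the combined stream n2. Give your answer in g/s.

2442 g/s

N2 enters only via n14 and leaves only via the purge: 1160×0.249 = 0.269×(N2 in n7), and the recovery unit passes all N2, so N2 in n2 = N2 in n7 = 1073.8 g/s.
SO2 in n2: m_A = 1160×0.751 + (1−0.269)·(1−0.503)·m_A, so m_A = 871.16/0.6367 = 1368.3 g/s.
n2 = 1368.3 + 1073.8 = 2442 g/s.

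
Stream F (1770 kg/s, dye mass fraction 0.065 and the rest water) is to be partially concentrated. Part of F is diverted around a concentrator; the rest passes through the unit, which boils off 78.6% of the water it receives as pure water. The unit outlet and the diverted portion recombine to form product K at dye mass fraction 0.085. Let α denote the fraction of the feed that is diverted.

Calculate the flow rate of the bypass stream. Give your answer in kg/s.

1203 kg/s

All 1770×0.065 = 115.05 kg/s of dye reaches K, so K = 115.05/0.085 = 1353.5 kg/s and vapour = 416.47 kg/s.
The evaporator receives (1−α)·1770 of feed at 0.935 water and removes 0.786 of that water:
0.786×0.935×(1−α)×1770 = 416.47
(1−α) = 416.47/1300.8 = 0.3202;  α = 0.6798.
Bypass flow = 0.6798×1770 = 1203.3 kg/s.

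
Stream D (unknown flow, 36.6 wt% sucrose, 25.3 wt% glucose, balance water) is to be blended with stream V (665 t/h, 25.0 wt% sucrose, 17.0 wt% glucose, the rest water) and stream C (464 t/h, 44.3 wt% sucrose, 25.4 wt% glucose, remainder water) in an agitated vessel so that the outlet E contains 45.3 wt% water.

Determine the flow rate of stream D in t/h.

Let D be the unknown flow. Total out = 1129 + D.
water balance: 526.29 + 0.381·D = 0.453·(1129 + D)
(0.381 − 0.453)·D = 0.453×1129 − 526.29 = -14.855
D = -14.855 / -0.072 = 206.32 t/h

206.3 t/h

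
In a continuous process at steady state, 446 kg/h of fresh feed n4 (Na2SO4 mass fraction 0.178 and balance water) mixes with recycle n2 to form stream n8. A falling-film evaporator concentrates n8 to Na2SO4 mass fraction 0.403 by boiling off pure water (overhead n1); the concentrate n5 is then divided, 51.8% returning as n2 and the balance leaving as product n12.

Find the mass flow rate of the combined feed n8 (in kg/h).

657.7 kg/h

Overall Na2SO4 balance (none leaves overhead): Na2SO4 in fresh feed = Na2SO4 in product, i.e. 446×0.178 = (1−0.518)·n5·0.403.
n5 = 79.388/(0.403×0.482) = 408.7 kg/h.
Recycle n2 = 0.518×408.7 = 211.71 kg/h.
Combined feed n8 = 446 + 211.71 = 657.71 kg/h.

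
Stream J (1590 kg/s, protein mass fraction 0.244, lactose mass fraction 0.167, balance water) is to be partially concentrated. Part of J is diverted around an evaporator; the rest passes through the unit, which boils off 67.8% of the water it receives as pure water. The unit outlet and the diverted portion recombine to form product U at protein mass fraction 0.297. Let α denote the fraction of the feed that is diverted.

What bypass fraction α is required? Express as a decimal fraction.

All 1590×0.244 = 387.96 kg/s of protein reaches U, so U = 387.96/0.297 = 1306.3 kg/s and vapour = 283.74 kg/s.
The evaporator receives (1−α)·1590 of feed at 0.589 water and removes 0.678 of that water:
0.678×0.589×(1−α)×1590 = 283.74
(1−α) = 283.74/634.95 = 0.4469;  α = 0.5531.

0.553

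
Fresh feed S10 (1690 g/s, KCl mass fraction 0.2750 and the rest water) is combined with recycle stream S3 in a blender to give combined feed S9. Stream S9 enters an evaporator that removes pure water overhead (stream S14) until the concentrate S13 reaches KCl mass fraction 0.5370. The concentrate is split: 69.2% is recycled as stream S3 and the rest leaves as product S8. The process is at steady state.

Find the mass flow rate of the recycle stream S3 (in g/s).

Overall KCl balance (none leaves overhead): KCl in fresh feed = KCl in product, i.e. 1690×0.275 = (1−0.692)·S13·0.537.
S13 = 464.75/(0.537×0.308) = 2809.9 g/s.
Recycle S3 = 0.692×2809.9 = 1944.5 g/s.

1944 g/s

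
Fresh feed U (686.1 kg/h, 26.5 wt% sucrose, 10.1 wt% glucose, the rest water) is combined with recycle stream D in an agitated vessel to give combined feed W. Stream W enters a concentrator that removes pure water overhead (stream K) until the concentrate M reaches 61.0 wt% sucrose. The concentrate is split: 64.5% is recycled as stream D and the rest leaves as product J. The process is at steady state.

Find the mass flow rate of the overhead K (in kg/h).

Overall sucrose balance (none leaves overhead): sucrose in fresh feed = sucrose in product, i.e. 686.1×0.265 = (1−0.645)·M·0.610.
M = 181.82/(0.610×0.355) = 839.61 kg/h.
Recycle D = 0.645×839.61 = 541.55 kg/h.
Combined feed W = 686.1 + 541.55 = 1227.6 kg/h.
Overhead K = W − M = 1227.6 − 839.61 = 388.04 kg/h.

388 kg/h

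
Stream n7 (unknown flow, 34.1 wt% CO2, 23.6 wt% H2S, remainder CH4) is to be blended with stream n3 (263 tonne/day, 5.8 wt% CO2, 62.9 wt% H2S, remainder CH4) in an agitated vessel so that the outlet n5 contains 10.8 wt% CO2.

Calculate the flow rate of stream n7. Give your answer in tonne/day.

Let n7 be the unknown flow. Total out = 263 + n7.
CO2 balance: 15.254 + 0.341·n7 = 0.108·(263 + n7)
(0.341 − 0.108)·n7 = 0.108×263 − 15.254 = 13.15
n7 = 13.15 / 0.233 = 56.438 tonne/day

56.44 tonne/day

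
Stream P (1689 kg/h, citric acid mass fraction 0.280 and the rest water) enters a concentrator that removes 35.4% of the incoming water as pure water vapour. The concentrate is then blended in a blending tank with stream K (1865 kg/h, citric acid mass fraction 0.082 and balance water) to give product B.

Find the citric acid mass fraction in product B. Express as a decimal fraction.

0.200

Vapour removed = 0.354×0.720×1689 = 430.49 kg/h; concentrate = 1258.5 kg/h.
citric acid reaching the mixer = 472.92 (from concentrate) + 1865×0.082 = 625.85 kg/h.
Product flow = 1258.5 + 1865 = 3123.5 kg/h; citric acid fraction = 0.200.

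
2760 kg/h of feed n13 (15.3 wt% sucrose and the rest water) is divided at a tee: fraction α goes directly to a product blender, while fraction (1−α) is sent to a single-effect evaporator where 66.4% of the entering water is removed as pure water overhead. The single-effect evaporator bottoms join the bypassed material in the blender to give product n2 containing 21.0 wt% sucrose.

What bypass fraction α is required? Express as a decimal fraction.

0.517

All 2760×0.153 = 422.28 kg/h of sucrose reaches n2, so n2 = 422.28/0.210 = 2010.9 kg/h and vapour = 749.14 kg/h.
The evaporator receives (1−α)·2760 of feed at 0.847 water and removes 0.664 of that water:
0.664×0.847×(1−α)×2760 = 749.14
(1−α) = 749.14/1552.2 = 0.4826;  α = 0.5174.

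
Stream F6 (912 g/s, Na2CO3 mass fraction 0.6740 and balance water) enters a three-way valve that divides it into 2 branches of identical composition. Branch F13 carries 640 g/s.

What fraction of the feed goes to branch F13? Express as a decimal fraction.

0.702

Fraction to F13 = 640/912 = 0.7018.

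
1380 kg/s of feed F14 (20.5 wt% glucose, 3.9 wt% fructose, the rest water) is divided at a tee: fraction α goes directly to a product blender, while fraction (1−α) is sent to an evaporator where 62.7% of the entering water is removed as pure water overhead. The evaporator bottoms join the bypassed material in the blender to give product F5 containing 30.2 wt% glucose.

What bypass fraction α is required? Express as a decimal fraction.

All 1380×0.205 = 282.9 kg/s of glucose reaches F5, so F5 = 282.9/0.302 = 936.75 kg/s and vapour = 443.25 kg/s.
The evaporator receives (1−α)·1380 of feed at 0.756 water and removes 0.627 of that water:
0.627×0.756×(1−α)×1380 = 443.25
(1−α) = 443.25/654.14 = 0.6776;  α = 0.3224.

0.322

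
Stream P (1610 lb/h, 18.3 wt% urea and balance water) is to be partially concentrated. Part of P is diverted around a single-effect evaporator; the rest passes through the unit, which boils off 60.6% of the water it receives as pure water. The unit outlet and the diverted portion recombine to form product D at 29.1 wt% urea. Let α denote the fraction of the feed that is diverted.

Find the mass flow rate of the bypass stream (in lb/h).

403.1 lb/h

All 1610×0.183 = 294.63 lb/h of urea reaches D, so D = 294.63/0.291 = 1012.5 lb/h and vapour = 597.53 lb/h.
The evaporator receives (1−α)·1610 of feed at 0.817 water and removes 0.606 of that water:
0.606×0.817×(1−α)×1610 = 597.53
(1−α) = 597.53/797.11 = 0.7496;  α = 0.2504.
Bypass flow = 0.2504×1610 = 403.13 lb/h.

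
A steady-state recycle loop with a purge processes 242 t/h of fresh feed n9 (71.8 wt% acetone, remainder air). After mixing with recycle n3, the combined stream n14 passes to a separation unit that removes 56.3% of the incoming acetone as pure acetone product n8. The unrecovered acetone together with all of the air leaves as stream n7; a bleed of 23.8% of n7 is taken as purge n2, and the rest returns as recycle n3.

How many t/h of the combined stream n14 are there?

547.2 t/h

air enters only via n9 and leaves only via the purge: 242×0.282 = 0.238×(air in n7), and the separation unit passes all air, so air in n14 = air in n7 = 286.74 t/h.
acetone in n14: m_A = 242×0.718 + (1−0.238)·(1−0.563)·m_A, so m_A = 173.76/0.6670 = 260.5 t/h.
n14 = 260.5 + 286.74 = 547.24 t/h.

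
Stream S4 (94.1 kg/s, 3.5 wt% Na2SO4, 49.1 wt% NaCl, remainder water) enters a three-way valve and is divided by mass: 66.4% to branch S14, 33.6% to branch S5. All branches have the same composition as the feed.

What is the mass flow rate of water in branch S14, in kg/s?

Branch S14 total = 0.664×94.1 = 62.482 kg/s.
water in S14 = 0.474×62.482 = 29.617 kg/s.

29.62 kg/s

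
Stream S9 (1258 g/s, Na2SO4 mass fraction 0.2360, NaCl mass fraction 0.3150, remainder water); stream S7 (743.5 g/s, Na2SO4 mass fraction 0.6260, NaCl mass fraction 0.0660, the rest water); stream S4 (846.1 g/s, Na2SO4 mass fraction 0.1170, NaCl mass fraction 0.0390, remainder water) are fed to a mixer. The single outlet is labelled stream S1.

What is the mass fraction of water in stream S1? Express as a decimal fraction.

0.5296

Total flow out = 1258 + 743.5 + 846.1 = 2847.6 g/s.
water in = 1258×0.449 + 743.5×0.308 + 846.1×0.844 = 1507.9 g/s.
water mass fraction in S1 = 1507.9/2847.6 = 0.5296.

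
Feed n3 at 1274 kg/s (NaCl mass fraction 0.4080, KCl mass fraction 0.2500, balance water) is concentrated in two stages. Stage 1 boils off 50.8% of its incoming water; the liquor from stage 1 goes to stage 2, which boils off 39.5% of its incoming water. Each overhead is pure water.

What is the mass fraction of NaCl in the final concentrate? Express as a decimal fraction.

water in feed = 1274×0.342 = 435.71 kg/s.
After stage 1: water left = (1−0.508)×435.71 = 214.37; stream total = 1052.7 kg/s.
After stage 2: water left = (1−0.395)×214.37 = 129.69; final concentrate = 967.98 kg/s.
NaCl fraction = 519.79/967.98 = 0.5370.

0.5370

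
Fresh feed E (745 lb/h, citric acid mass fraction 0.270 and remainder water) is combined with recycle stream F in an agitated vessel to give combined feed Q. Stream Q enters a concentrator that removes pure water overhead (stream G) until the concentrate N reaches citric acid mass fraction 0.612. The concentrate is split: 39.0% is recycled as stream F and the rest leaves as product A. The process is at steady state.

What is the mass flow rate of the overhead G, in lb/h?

Overall citric acid balance (none leaves overhead): citric acid in fresh feed = citric acid in product, i.e. 745×0.270 = (1−0.390)·N·0.612.
N = 201.15/(0.612×0.610) = 538.81 lb/h.
Recycle F = 0.390×538.81 = 210.14 lb/h.
Combined feed Q = 745 + 210.14 = 955.14 lb/h.
Overhead G = Q − N = 955.14 − 538.81 = 416.32 lb/h.

416.3 lb/h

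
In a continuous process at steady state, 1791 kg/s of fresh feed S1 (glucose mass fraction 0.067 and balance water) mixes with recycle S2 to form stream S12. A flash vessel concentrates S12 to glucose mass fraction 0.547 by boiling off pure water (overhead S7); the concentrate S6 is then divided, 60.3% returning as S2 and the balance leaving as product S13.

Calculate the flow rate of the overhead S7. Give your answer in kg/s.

Overall glucose balance (none leaves overhead): glucose in fresh feed = glucose in product, i.e. 1791×0.067 = (1−0.603)·S6·0.547.
S6 = 120/(0.547×0.397) = 552.58 kg/s.
Recycle S2 = 0.603×552.58 = 333.2 kg/s.
Combined feed S12 = 1791 + 333.2 = 2124.2 kg/s.
Overhead S7 = S12 − S6 = 2124.2 − 552.58 = 1571.6 kg/s.

1572 kg/s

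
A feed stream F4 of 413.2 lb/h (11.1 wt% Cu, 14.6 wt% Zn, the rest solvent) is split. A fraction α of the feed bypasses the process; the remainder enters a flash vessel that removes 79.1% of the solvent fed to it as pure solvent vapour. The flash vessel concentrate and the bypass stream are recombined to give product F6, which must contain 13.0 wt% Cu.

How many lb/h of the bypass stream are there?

310.4 lb/h

All 413.2×0.111 = 45.865 lb/h of Cu reaches F6, so F6 = 45.865/0.130 = 352.81 lb/h and vapour = 60.391 lb/h.
The evaporator receives (1−α)·413.2 of feed at 0.743 solvent and removes 0.791 of that solvent:
0.791×0.743×(1−α)×413.2 = 60.391
(1−α) = 60.391/242.84 = 0.2487;  α = 0.7513.
Bypass flow = 0.7513×413.2 = 310.44 lb/h.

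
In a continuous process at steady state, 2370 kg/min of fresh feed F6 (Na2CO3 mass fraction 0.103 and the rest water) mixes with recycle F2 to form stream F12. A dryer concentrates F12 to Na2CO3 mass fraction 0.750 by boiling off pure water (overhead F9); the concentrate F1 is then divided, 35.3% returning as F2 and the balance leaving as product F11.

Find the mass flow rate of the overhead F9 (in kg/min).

2045 kg/min

Overall Na2CO3 balance (none leaves overhead): Na2CO3 in fresh feed = Na2CO3 in product, i.e. 2370×0.103 = (1−0.353)·F1·0.750.
F1 = 244.11/(0.750×0.647) = 503.06 kg/min.
Recycle F2 = 0.353×503.06 = 177.58 kg/min.
Combined feed F12 = 2370 + 177.58 = 2547.6 kg/min.
Overhead F9 = F12 − F1 = 2547.6 − 503.06 = 2044.5 kg/min.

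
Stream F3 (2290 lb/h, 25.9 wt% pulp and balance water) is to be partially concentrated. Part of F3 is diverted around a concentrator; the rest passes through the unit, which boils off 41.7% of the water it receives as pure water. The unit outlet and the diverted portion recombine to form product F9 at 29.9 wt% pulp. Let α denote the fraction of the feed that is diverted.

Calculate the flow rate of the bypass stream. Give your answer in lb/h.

All 2290×0.259 = 593.11 lb/h of pulp reaches F9, so F9 = 593.11/0.299 = 1983.6 lb/h and vapour = 306.35 lb/h.
The evaporator receives (1−α)·2290 of feed at 0.741 water and removes 0.417 of that water:
0.417×0.741×(1−α)×2290 = 306.35
(1−α) = 306.35/707.6 = 0.4329;  α = 0.5671.
Bypass flow = 0.5671×2290 = 1298.6 lb/h.

1299 lb/h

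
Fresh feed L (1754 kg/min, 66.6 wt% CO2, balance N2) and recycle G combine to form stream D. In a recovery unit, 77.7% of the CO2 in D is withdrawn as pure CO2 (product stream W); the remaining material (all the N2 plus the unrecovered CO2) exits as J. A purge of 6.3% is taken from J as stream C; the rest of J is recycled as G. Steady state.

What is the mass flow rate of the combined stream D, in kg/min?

10780 kg/min

N2 enters only via L and leaves only via the purge: 1754×0.334 = 0.063×(N2 in J), and the recovery unit passes all N2, so N2 in D = N2 in J = 9299 kg/min.
CO2 in D: m_A = 1754×0.666 + (1−0.063)·(1−0.777)·m_A, so m_A = 1168.2/0.7910 = 1476.7 kg/min.
D = 1476.7 + 9299 = 10776 kg/min.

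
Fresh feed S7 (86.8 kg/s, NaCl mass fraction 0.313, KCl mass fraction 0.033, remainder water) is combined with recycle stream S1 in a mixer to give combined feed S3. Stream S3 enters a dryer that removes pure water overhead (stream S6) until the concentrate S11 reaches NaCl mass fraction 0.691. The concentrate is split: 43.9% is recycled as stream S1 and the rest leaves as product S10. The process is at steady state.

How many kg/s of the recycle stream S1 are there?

30.77 kg/s

Overall NaCl balance (none leaves overhead): NaCl in fresh feed = NaCl in product, i.e. 86.8×0.313 = (1−0.439)·S11·0.691.
S11 = 27.168/(0.691×0.561) = 70.085 kg/s.
Recycle S1 = 0.439×70.085 = 30.767 kg/s.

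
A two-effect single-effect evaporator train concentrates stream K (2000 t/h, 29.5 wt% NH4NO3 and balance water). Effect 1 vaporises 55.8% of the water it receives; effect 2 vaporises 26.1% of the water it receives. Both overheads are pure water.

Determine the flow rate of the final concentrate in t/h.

water in feed = 2000×0.705 = 1410 t/h.
After stage 1: water left = (1−0.558)×1410 = 623.22; stream total = 1213.2 t/h.
After stage 2: water left = (1−0.261)×623.22 = 460.56; final concentrate = 1050.6 t/h.

1051 t/h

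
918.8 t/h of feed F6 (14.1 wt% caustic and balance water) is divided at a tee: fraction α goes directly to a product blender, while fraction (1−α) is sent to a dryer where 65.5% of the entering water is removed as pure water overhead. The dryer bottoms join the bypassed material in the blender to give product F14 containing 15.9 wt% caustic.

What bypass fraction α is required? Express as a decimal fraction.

All 918.8×0.141 = 129.55 t/h of caustic reaches F14, so F14 = 129.55/0.159 = 814.78 t/h and vapour = 104.02 t/h.
The evaporator receives (1−α)·918.8 of feed at 0.859 water and removes 0.655 of that water:
0.655×0.859×(1−α)×918.8 = 104.02
(1−α) = 104.02/516.96 = 0.2012;  α = 0.7988.

0.799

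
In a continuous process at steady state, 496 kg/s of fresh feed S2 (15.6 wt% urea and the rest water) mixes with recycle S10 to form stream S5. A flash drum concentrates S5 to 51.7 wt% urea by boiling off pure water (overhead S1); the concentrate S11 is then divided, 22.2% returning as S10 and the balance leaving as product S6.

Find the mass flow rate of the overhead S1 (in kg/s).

Overall urea balance (none leaves overhead): urea in fresh feed = urea in product, i.e. 496×0.156 = (1−0.222)·S11·0.517.
S11 = 77.376/(0.517×0.778) = 192.37 kg/s.
Recycle S10 = 0.222×192.37 = 42.706 kg/s.
Combined feed S5 = 496 + 42.706 = 538.71 kg/s.
Overhead S1 = S5 − S11 = 538.71 − 192.37 = 346.34 kg/s.

346.3 kg/s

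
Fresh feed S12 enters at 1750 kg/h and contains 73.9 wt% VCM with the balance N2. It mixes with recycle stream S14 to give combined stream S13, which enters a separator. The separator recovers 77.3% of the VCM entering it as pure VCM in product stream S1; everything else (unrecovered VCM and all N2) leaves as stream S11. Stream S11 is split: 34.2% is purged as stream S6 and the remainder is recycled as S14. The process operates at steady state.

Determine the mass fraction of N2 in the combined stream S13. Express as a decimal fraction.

0.4676

N2 enters only via S12 and leaves only via the purge: 1750×0.261 = 0.342×(N2 in S11), and the separator passes all N2, so N2 in S13 = N2 in S11 = 1335.5 kg/h.
VCM in S13: m_A = 1750×0.739 + (1−0.342)·(1−0.773)·m_A, so m_A = 1293.2/0.8506 = 1520.3 kg/h.
S13 = 1520.3 + 1335.5 = 2855.9 kg/h.
N2 fraction in S13 = 1335.5/2855.9 = 0.4676.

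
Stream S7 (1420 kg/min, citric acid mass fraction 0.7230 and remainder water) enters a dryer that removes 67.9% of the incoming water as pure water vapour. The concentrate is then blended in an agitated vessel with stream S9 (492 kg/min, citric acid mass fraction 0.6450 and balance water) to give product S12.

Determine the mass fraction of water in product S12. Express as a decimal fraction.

0.1829

Vapour removed = 0.679×0.277×1420 = 267.08 kg/min; concentrate = 1152.9 kg/min.
water reaching the mixer = 126.26 (from concentrate) + 492×0.355 = 300.92 kg/min.
Product flow = 1152.9 + 492 = 1644.9 kg/min; water fraction = 0.1829.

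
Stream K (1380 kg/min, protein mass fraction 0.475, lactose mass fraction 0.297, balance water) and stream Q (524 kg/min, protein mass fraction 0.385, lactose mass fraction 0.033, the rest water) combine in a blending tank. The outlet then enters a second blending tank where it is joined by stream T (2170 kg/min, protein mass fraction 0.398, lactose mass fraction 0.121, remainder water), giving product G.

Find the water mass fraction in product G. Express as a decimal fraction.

Overall, product flow = 4074 kg/min.
water in = 1380×0.228 + 524×0.582 + 2170×0.481 = 1663.4 kg/min.
water fraction in G = 0.408.

0.408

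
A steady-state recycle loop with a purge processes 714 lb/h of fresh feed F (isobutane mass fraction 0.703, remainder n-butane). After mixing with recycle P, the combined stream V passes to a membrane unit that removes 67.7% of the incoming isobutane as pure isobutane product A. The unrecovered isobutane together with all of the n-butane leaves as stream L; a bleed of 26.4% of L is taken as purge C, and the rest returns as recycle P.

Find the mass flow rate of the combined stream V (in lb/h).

1462 lb/h

n-butane enters only via F and leaves only via the purge: 714×0.297 = 0.264×(n-butane in L), and the membrane unit passes all n-butane, so n-butane in V = n-butane in L = 803.25 lb/h.
isobutane in V: m_A = 714×0.703 + (1−0.264)·(1−0.677)·m_A, so m_A = 501.94/0.7623 = 658.48 lb/h.
V = 658.48 + 803.25 = 1461.7 lb/h.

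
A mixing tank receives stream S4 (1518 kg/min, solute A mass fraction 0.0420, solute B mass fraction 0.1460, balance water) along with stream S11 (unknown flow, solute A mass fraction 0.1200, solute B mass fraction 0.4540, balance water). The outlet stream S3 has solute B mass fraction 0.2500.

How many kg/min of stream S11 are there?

773.9 kg/min

Let S11 be the unknown flow. Total out = 1518 + S11.
solute B balance: 221.63 + 0.454·S11 = 0.250·(1518 + S11)
(0.454 − 0.250)·S11 = 0.250×1518 − 221.63 = 157.87
S11 = 157.87 / 0.204 = 773.88 kg/min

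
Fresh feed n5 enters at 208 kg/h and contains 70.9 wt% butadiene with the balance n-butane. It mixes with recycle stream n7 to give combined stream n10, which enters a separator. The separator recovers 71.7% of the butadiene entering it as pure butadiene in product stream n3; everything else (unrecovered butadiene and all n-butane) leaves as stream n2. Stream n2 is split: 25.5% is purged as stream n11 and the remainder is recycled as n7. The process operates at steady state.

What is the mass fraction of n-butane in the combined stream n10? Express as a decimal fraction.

n-butane enters only via n5 and leaves only via the purge: 208×0.291 = 0.255×(n-butane in n2), and the separator passes all n-butane, so n-butane in n10 = n-butane in n2 = 237.36 kg/h.
butadiene in n10: m_A = 208×0.709 + (1−0.255)·(1−0.717)·m_A, so m_A = 147.47/0.7892 = 186.87 kg/h.
n10 = 186.87 + 237.36 = 424.24 kg/h.
n-butane fraction in n10 = 237.36/424.24 = 0.560.

0.560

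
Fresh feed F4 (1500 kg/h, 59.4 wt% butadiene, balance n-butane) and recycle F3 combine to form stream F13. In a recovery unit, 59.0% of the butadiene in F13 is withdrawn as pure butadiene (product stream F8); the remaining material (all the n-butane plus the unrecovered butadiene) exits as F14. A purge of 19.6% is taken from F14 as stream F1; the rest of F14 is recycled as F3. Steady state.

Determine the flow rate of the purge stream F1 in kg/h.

n-butane enters only via F4 and leaves only via the purge: 1500×0.406 = 0.196×(n-butane in F14), and the recovery unit passes all n-butane, so n-butane in F13 = n-butane in F14 = 3107.1 kg/h.
butadiene in F13: m_A = 1500×0.594 + (1−0.196)·(1−0.590)·m_A, so m_A = 891/0.6704 = 1329.1 kg/h.
F14 = (1−0.590)×1329.1 + 3107.1 = 3652.1 kg/h.
Purge F1 = 0.196×3652.1 = 715.81 kg/h.

715.8 kg/h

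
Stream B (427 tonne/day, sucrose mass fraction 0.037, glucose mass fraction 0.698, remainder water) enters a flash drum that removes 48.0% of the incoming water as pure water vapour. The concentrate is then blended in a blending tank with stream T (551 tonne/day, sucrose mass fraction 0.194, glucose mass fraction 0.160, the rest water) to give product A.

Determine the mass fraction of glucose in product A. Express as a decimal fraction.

0.418

Vapour removed = 0.480×0.265×427 = 54.314 tonne/day; concentrate = 372.69 tonne/day.
glucose reaching the mixer = 298.05 (from concentrate) + 551×0.160 = 386.21 tonne/day.
Product flow = 372.69 + 551 = 923.69 tonne/day; glucose fraction = 0.418.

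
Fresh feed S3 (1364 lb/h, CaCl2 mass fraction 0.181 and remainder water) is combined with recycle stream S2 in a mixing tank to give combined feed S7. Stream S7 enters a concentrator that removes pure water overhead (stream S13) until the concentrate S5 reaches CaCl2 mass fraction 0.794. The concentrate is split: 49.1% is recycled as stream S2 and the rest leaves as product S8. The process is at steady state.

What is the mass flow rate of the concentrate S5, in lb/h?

Overall CaCl2 balance (none leaves overhead): CaCl2 in fresh feed = CaCl2 in product, i.e. 1364×0.181 = (1−0.491)·S5·0.794.
S5 = 246.88/(0.794×0.509) = 610.88 lb/h.

610.9 lb/h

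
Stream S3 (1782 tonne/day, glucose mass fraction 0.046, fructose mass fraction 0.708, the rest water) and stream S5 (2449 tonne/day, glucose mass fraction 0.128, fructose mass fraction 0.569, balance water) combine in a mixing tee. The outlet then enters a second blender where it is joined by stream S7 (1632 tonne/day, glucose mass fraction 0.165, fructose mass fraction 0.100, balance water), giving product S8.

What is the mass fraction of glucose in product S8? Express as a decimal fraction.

0.113

Overall, product flow = 5863 tonne/day.
glucose in = 1782×0.046 + 2449×0.128 + 1632×0.165 = 664.72 tonne/day.
glucose fraction in S8 = 0.113.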